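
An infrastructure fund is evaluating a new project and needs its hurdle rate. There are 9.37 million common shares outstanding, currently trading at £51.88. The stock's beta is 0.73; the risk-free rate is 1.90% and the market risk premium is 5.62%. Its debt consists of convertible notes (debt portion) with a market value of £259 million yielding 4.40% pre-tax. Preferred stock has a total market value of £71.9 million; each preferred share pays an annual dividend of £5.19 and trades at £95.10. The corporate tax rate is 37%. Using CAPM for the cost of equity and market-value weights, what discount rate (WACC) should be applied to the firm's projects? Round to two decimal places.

Cost of equity via CAPM: Re = 1.9% + 0.73 × 5.62% = 6.0026%.
Cost of preferred: Rp = 5.19 / 95.1 = 5.4574%.
Market value of equity E = 51.88 × 9.37m = 486.1156m.
Total capital V = 486.1156 + 71.9 + 259 = 817.0156.
Equity: weight = 486.1156/817.0156 = 0.5950; cost = 6.0026%.
Preferred: weight = 71.9/817.0156 = 0.0880; cost = 5.4574%.
Convertible notes (debt portion): weight = 259/817.0156 = 0.3170; after-tax cost = 4.4% × (1 − 37%) = 2.7720%.
WACC = 0.5950 × 6.0026% + 0.0880 × 5.4574% + 0.3170 × 2.7720% = 4.9305%.

4.93%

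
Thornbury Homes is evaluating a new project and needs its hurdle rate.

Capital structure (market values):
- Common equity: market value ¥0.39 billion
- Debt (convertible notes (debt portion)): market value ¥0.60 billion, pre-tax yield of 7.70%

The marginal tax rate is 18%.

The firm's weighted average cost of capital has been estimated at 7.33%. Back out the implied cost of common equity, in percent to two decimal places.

8.89%

Total capital V = 0.39 + 0.6 = 0.99.
Equity weight = 0.39/0.99 = 0.3939.
Convertible notes (debt portion) weight = 0.6/0.99 = 0.6061.
Debt contribution = 0.6061 × 7.7% × (1 − 18%) = 3.8267%.
Required equity contribution = 7.33% − 3.8267% = 3.5033%.
Re = 3.5033% / 0.3939 = 8.8931%.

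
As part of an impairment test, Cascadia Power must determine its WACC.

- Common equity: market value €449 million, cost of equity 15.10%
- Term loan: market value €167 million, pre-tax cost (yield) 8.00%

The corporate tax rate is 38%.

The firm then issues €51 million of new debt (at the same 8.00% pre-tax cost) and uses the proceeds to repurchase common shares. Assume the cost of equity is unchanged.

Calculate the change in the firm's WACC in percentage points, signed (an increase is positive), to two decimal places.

Current WACC:
Total capital V = 449 + 167 = 616.
Equity: weight = 449/616 = 0.7289; cost = 15.1%.
Term loan: weight = 167/616 = 0.2711; after-tax cost = 8% × (1 − 38%) = 4.9600%.
WACC = 0.7289 × 15.1000% + 0.2711 × 4.9600% = 12.3510%.
After the change:
Total capital V = 398 + 218 = 616.
Equity: weight = 398/616 = 0.6461; cost = 15.1%.
Term loan: weight = 218/616 = 0.3539; after-tax cost = 8% × (1 − 38%) = 4.9600%.
WACC = 0.6461 × 15.1000% + 0.3539 × 4.9600% = 11.5115%.
Change in WACC = 11.5115% − 12.3510% = -0.8395 pp.

-0.84 pp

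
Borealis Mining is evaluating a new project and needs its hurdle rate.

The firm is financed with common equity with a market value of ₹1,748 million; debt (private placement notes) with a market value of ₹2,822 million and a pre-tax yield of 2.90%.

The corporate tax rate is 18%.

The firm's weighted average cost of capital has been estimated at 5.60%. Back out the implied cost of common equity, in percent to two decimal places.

10.80%

Total capital V = 1748 + 2822 = 4570.
Equity weight = 1748/4570 = 0.3825.
Private placement notes weight = 2822/4570 = 0.6175.
Debt contribution = 0.6175 × 2.9% × (1 − 18%) = 1.4684%.
Required equity contribution = 5.6% − 1.4684% = 4.1316%.
Re = 4.1316% / 0.3825 = 10.8016%.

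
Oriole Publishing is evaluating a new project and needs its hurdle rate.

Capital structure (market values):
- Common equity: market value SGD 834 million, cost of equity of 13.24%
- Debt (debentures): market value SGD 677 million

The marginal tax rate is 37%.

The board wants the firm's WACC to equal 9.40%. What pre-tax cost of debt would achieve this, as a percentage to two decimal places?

Total capital V = 834 + 677 = 1511.
Equity weight = 834/1511 = 0.5520.
Debentures weight = 677/1511 = 0.4480.
Equity contribution = 0.5520 × 13.24% = 7.3078%.
Remaining for debt = 9.4% − 7.3078% = 2.0922%.
Rd × (1 − 37%) × 0.4480 = 2.0922%  ⇒  Rd = 7.4119%.

7.41%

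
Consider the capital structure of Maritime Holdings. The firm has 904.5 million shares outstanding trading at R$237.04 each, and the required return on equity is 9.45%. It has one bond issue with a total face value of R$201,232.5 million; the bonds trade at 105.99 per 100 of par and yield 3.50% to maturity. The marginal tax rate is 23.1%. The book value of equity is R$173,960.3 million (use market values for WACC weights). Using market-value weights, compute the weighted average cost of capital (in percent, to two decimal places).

Market value of equity E = 237.04 × 904.5m = 214402.68m. Market value of debt D = 201232.5m × 105.99/100 = 213286.32675m.
Total capital V = 214402.68 + 213286.32675 = 427689.00675.
Equity: weight = 214402.68/427689.00675 = 0.5013; cost = 9.45%.
Bonds outstanding: weight = 213286.32675/427689.00675 = 0.4987; after-tax cost = 3.5% × (1 − 23.1%) = 2.6915%.
WACC = 0.5013 × 9.4500% + 0.4987 × 2.6915% = 6.0796%.

6.08%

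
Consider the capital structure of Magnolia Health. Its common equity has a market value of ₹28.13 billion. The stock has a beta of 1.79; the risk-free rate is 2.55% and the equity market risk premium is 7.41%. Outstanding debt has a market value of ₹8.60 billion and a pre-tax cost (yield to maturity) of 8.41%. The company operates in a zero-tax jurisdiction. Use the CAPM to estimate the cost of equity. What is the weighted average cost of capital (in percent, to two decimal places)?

Cost of equity via CAPM: Re = 2.55% + 1.79 × 7.41% = 15.8139%.
Total capital V = 28.13 + 8.6 = 36.73.
Equity: weight = 28.13/36.73 = 0.7659; cost = 15.8139%.
Debt: weight = 8.6/36.73 = 0.2341; after-tax cost = 8.41% × (1 − 0%) = 8.4100%.
WACC = 0.7659 × 15.8139% + 0.2341 × 8.4100% = 14.0803%.

14.08%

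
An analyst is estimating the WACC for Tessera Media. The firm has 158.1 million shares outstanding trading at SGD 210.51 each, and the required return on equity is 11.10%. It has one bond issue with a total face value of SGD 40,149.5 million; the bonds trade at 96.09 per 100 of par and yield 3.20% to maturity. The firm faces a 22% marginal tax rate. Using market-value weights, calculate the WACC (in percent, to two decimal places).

6.48%

Market value of equity E = 210.51 × 158.1m = 33281.631m. Market value of debt D = 40149.5m × 96.09/100 = 38579.65455m.
Total capital V = 33281.631 + 38579.65455 = 71861.28555.
Equity: weight = 33281.631/71861.28555 = 0.4631; cost = 11.1%.
Bonds outstanding: weight = 38579.65455/71861.28555 = 0.5369; after-tax cost = 3.2% × (1 − 22%) = 2.4960%.
WACC = 0.4631 × 11.1000% + 0.5369 × 2.4960% = 6.4808%.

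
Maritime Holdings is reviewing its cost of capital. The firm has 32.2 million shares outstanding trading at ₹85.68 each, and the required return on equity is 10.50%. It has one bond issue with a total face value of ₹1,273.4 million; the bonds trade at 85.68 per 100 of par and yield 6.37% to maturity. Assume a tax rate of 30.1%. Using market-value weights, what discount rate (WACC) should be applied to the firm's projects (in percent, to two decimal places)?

8.79%

Market value of equity E = 85.68 × 32.2m = 2758.896m. Market value of debt D = 1273.4m × 85.68/100 = 1091.04912m.
Total capital V = 2758.896 + 1091.04912 = 3849.94512.
Equity: weight = 2758.896/3849.94512 = 0.7166; cost = 10.5%.
Bonds outstanding: weight = 1091.04912/3849.94512 = 0.2834; after-tax cost = 6.37% × (1 − 30.1%) = 4.4526%.
WACC = 0.7166 × 10.5000% + 0.2834 × 4.4526% = 8.7862%.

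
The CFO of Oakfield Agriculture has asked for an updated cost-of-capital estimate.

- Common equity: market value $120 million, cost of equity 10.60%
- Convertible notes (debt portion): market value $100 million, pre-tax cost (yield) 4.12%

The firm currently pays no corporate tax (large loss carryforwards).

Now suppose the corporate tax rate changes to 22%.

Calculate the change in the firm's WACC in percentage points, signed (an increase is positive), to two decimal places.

-0.41 pp

Current WACC:
Total capital V = 120 + 100 = 220.
Equity: weight = 120/220 = 0.5455; cost = 10.6%.
Convertible notes (debt portion): weight = 100/220 = 0.4545; after-tax cost = 4.12% × (1 − 0%) = 4.1200%.
WACC = 0.5455 × 10.6000% + 0.4545 × 4.1200% = 7.6545%.
After the change:
Total capital V = 120 + 100 = 220.
Equity: weight = 120/220 = 0.5455; cost = 10.6%.
Convertible notes (debt portion): weight = 100/220 = 0.4545; after-tax cost = 4.12% × (1 − 22%) = 3.2136%.
WACC = 0.5455 × 10.6000% + 0.4545 × 3.2136% = 7.2425%.
Change in WACC = 7.2425% − 7.6545% = -0.4120 pp.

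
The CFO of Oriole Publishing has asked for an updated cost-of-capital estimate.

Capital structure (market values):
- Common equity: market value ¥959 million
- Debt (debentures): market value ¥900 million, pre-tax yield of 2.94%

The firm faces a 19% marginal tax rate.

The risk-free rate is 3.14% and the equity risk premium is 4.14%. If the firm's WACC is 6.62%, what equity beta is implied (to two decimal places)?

1.80

Total capital V = 959 + 900 = 1859.
Equity weight = 959/1859 = 0.5159.
Debentures weight = 900/1859 = 0.4841.
Debt contribution = 0.4841 × 2.94% × (1 − 19%) = 1.1529%.
Required equity contribution = 6.62% − 1.1529% = 5.4671%  ⇒  Re = 10.5978%.
CAPM: 10.5978% = 3.14% + β × 4.14%  ⇒  β = 1.8014.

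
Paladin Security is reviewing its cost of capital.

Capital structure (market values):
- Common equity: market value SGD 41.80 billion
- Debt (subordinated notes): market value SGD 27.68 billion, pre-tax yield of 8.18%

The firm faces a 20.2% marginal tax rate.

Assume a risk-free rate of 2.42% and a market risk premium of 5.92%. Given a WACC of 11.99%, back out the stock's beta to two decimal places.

2.23

Total capital V = 41.8 + 27.68 = 69.48.
Equity weight = 41.8/69.48 = 0.6016.
Subordinated notes weight = 27.68/69.48 = 0.3984.
Debt contribution = 0.3984 × 8.18% × (1 − 20.2%) = 2.6005%.
Required equity contribution = 11.99% − 2.6005% = 9.3895%  ⇒  Re = 15.6072%.
CAPM: 15.6072% = 2.42% + β × 5.92%  ⇒  β = 2.2276.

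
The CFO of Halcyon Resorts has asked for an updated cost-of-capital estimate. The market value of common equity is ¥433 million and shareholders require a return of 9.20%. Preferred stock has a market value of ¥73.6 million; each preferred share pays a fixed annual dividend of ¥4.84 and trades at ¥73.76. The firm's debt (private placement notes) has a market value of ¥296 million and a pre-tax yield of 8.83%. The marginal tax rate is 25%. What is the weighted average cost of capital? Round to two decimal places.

Cost of preferred: Rp = 4.84 / 73.76 = 6.5618%.
Total capital V = 433 + 73.6 + 296 = 802.6.
Equity: weight = 433/802.6 = 0.5395; cost = 9.2%.
Preferred: weight = 73.6/802.6 = 0.0917; cost = 6.5618%.
Private placement notes: weight = 296/802.6 = 0.3688; after-tax cost = 8.83% × (1 − 25%) = 6.6225%.
WACC = 0.5395 × 9.2000% + 0.0917 × 6.5618% + 0.3688 × 6.6225% = 8.0075%.

8.01%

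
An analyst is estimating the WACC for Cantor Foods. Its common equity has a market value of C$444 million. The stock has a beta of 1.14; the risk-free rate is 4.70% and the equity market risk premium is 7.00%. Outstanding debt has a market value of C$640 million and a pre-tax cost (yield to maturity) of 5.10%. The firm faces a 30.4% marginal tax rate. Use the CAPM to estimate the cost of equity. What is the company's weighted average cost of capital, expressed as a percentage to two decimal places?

Cost of equity via CAPM: Re = 4.7% + 1.14 × 7.0% = 12.6800%.
Total capital V = 444 + 640 = 1084.
Equity: weight = 444/1084 = 0.4096; cost = 12.68%.
Debt: weight = 640/1084 = 0.5904; after-tax cost = 5.1% × (1 − 30.4%) = 3.5496%.
WACC = 0.4096 × 12.6800% + 0.5904 × 3.5496% = 7.2894%.

7.29%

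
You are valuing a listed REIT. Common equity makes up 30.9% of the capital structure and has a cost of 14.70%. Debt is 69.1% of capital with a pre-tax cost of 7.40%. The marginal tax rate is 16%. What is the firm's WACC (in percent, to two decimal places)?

After-tax cost of debt = 7.4% × (1 − 16%) = 6.2160%.
WACC = 0.309 × 14.7000% + 0.691 × 6.2160% = 8.8376%.

8.84%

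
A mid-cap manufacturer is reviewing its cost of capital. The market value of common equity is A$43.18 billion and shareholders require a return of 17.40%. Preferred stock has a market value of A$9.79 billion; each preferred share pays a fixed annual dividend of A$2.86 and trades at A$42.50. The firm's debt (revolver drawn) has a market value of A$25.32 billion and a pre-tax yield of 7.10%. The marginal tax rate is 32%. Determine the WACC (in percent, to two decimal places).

12.00%

Cost of preferred: Rp = 2.86 / 42.5 = 6.7294%.
Total capital V = 43.18 + 9.79 + 25.32 = 78.29.
Equity: weight = 43.18/78.29 = 0.5515; cost = 17.4%.
Preferred: weight = 9.79/78.29 = 0.1250; cost = 6.7294%.
Revolver drawn: weight = 25.32/78.29 = 0.3234; after-tax cost = 7.1% × (1 − 32%) = 4.8280%.
WACC = 0.5515 × 17.4000% + 0.1250 × 6.7294% + 0.3234 × 4.8280% = 11.9997%.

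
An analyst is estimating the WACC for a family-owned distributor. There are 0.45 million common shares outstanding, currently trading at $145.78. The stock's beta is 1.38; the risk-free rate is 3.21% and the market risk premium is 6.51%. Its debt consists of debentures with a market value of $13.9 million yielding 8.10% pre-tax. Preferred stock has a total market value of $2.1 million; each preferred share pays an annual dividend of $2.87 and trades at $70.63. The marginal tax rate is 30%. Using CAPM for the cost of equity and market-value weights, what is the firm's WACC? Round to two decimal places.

10.87%

Cost of equity via CAPM: Re = 3.21% + 1.38 × 6.51% = 12.1938%.
Cost of preferred: Rp = 2.87 / 70.63 = 4.0634%.
Market value of equity E = 145.78 × 0.45m = 65.601m.
Total capital V = 65.601 + 2.1 + 13.9 = 81.601.
Equity: weight = 65.601/81.601 = 0.8039; cost = 12.1938%.
Preferred: weight = 2.1/81.601 = 0.0257; cost = 4.0634%.
Debentures: weight = 13.9/81.601 = 0.1703; after-tax cost = 8.1% × (1 − 30%) = 5.6700%.
WACC = 0.8039 × 12.1938% + 0.0257 × 4.0634% + 0.1703 × 5.6700% = 10.8733%.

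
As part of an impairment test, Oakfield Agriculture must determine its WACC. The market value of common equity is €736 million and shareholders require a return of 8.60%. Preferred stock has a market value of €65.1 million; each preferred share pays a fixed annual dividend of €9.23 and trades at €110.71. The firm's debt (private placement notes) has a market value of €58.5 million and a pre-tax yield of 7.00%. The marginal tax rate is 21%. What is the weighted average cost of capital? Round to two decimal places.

Cost of preferred: Rp = 9.23 / 110.71 = 8.3371%.
Total capital V = 736 + 65.1 + 58.5 = 859.6.
Equity: weight = 736/859.6 = 0.8562; cost = 8.6%.
Preferred: weight = 65.1/859.6 = 0.0757; cost = 8.3371%.
Private placement notes: weight = 58.5/859.6 = 0.0681; after-tax cost = 7% × (1 − 21%) = 5.5300%.
WACC = 0.8562 × 8.6000% + 0.0757 × 8.3371% + 0.0681 × 5.5300% = 8.3712%.

8.37%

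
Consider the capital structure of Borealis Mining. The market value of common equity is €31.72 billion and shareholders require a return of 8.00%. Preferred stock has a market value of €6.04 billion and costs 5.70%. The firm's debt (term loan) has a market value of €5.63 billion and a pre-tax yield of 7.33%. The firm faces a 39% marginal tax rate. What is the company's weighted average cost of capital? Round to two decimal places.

7.22%

Total capital V = 31.72 + 6.04 + 5.63 = 43.39.
Equity: weight = 31.72/43.39 = 0.7310; cost = 8%.
Preferred: weight = 6.04/43.39 = 0.1392; cost = 5.7%.
Term loan: weight = 5.63/43.39 = 0.1298; after-tax cost = 7.33% × (1 − 39%) = 4.4713%.
WACC = 0.7310 × 8.0000% + 0.1392 × 5.7000% + 0.1298 × 4.4713% = 7.2220%.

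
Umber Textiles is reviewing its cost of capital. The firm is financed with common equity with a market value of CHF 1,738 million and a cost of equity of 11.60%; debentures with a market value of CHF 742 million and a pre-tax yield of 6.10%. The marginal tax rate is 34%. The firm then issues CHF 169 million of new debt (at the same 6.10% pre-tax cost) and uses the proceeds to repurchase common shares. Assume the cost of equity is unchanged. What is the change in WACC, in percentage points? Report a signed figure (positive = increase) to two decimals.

Current WACC:
Total capital V = 1738 + 742 = 2480.
Equity: weight = 1738/2480 = 0.7008; cost = 11.6%.
Debentures: weight = 742/2480 = 0.2992; after-tax cost = 6.1% × (1 − 34%) = 4.0260%.
WACC = 0.7008 × 11.6000% + 0.2992 × 4.0260% = 9.3339%.
After the change:
Total capital V = 1569 + 911 = 2480.
Equity: weight = 1569/2480 = 0.6327; cost = 11.6%.
Debentures: weight = 911/2480 = 0.3673; after-tax cost = 6.1% × (1 − 34%) = 4.0260%.
WACC = 0.6327 × 11.6000% + 0.3673 × 4.0260% = 8.8178%.
Change in WACC = 8.8178% − 9.3339% = -0.5161 pp.

-0.52 pp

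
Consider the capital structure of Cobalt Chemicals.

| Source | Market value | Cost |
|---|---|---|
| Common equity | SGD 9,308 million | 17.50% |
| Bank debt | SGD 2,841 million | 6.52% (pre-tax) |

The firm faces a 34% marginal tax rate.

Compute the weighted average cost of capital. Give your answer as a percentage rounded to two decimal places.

14.41%

Total capital V = 9308 + 2841 = 12149.
Equity: weight = 9308/12149 = 0.7662; cost = 17.5%.
Bank debt: weight = 2841/12149 = 0.2338; after-tax cost = 6.52% × (1 − 34%) = 4.3032%.
WACC = 0.7662 × 17.5000% + 0.2338 × 4.3032% = 14.4140%.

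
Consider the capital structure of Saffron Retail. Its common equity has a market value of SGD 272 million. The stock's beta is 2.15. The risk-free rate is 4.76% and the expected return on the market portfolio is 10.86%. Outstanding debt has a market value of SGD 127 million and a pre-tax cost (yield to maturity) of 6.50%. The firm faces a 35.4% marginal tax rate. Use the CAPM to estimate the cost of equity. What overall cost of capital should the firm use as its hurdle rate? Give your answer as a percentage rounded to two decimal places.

13.52%

Market risk premium = 10.86% − 4.76% = 6.1%.
Cost of equity via CAPM: Re = 4.76% + 2.15 × 6.1% = 17.8750%.
Total capital V = 272 + 127 = 399.
Equity: weight = 272/399 = 0.6817; cost = 17.875%.
Debt: weight = 127/399 = 0.3183; after-tax cost = 6.5% × (1 − 35.4%) = 4.1990%.
WACC = 0.6817 × 17.8750% + 0.3183 × 4.1990% = 13.5220%.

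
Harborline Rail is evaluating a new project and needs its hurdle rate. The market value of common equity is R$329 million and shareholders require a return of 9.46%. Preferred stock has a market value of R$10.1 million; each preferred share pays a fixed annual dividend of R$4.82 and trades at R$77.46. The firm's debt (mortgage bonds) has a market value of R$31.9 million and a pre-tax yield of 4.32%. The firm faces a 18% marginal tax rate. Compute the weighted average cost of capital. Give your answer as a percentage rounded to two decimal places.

8.86%

Cost of preferred: Rp = 4.82 / 77.46 = 6.2226%.
Total capital V = 329 + 10.1 + 31.9 = 371.
Equity: weight = 329/371 = 0.8868; cost = 9.46%.
Preferred: weight = 10.1/371 = 0.0272; cost = 6.2226%.
Mortgage bonds: weight = 31.9/371 = 0.0860; after-tax cost = 4.32% × (1 − 18%) = 3.5424%.
WACC = 0.8868 × 9.4600% + 0.0272 × 6.2226% + 0.0860 × 3.5424% = 8.8630%.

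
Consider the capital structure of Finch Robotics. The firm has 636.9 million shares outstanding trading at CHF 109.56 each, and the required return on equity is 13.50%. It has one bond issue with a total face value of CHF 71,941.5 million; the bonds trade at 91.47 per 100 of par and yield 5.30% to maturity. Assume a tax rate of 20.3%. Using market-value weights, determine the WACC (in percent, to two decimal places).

9.00%

Market value of equity E = 109.56 × 636.9m = 69778.764m. Market value of debt D = 71941.5m × 91.47/100 = 65804.89005m.
Total capital V = 69778.764 + 65804.89005 = 135583.65405.
Equity: weight = 69778.764/135583.65405 = 0.5147; cost = 13.5%.
Bonds outstanding: weight = 65804.89005/135583.65405 = 0.4853; after-tax cost = 5.3% × (1 − 20.3%) = 4.2241%.
WACC = 0.5147 × 13.5000% + 0.4853 × 4.2241% = 8.9980%.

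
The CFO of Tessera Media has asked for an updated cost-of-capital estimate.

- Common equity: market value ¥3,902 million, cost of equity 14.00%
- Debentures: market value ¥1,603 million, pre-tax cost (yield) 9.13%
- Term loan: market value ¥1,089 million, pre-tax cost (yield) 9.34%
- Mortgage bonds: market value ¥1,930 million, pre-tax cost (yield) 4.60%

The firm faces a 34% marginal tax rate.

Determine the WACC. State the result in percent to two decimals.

9.02%

Total capital V = 3902 + 1603 + 1089 + 1930 = 8524.
Equity: weight = 3902/8524 = 0.4578; cost = 14%.
Debentures: weight = 1603/8524 = 0.1881; after-tax cost = 9.13% × (1 − 34%) = 6.0258%.
Term loan: weight = 1089/8524 = 0.1278; after-tax cost = 9.34% × (1 − 34%) = 6.1644%.
Mortgage bonds: weight = 1930/8524 = 0.2264; after-tax cost = 4.6% × (1 − 34%) = 3.0360%.
WACC = 0.4578 × 14.0000% + 0.1881 × 6.0258% + 0.1278 × 6.1644% + 0.2264 × 3.0360% = 9.0169%.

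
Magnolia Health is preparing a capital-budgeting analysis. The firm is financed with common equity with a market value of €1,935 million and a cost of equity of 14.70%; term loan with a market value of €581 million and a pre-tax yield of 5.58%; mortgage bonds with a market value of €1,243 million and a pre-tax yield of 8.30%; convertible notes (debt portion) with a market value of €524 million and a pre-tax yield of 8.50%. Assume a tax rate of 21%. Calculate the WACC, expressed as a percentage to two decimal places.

9.96%

Total capital V = 1935 + 581 + 1243 + 524 = 4283.
Equity: weight = 1935/4283 = 0.4518; cost = 14.7%.
Term loan: weight = 581/4283 = 0.1357; after-tax cost = 5.58% × (1 − 21%) = 4.4082%.
Mortgage bonds: weight = 1243/4283 = 0.2902; after-tax cost = 8.3% × (1 − 21%) = 6.5570%.
Convertible notes (debt portion): weight = 524/4283 = 0.1223; after-tax cost = 8.5% × (1 − 21%) = 6.7150%.
WACC = 0.4518 × 14.7000% + 0.1357 × 4.4082% + 0.2902 × 6.5570% + 0.1223 × 6.7150% = 9.9637%.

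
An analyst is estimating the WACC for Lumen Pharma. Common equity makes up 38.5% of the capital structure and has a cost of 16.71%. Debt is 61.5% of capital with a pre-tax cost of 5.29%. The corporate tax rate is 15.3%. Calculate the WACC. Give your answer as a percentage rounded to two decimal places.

9.19%

After-tax cost of debt = 5.29% × (1 − 15.3%) = 4.4806%.
WACC = 0.385 × 16.7100% + 0.615 × 4.4806% = 9.1889%.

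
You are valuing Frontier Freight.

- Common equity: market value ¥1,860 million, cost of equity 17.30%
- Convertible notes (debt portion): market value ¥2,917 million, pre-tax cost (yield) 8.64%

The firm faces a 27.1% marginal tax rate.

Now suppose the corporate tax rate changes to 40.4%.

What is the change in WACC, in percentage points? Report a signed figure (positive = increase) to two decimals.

Current WACC:
Total capital V = 1860 + 2917 = 4777.
Equity: weight = 1860/4777 = 0.3894; cost = 17.3%.
Convertible notes (debt portion): weight = 2917/4777 = 0.6106; after-tax cost = 8.64% × (1 − 27.1%) = 6.2986%.
WACC = 0.3894 × 17.3000% + 0.6106 × 6.2986% = 10.5821%.
After the change:
Total capital V = 1860 + 2917 = 4777.
Equity: weight = 1860/4777 = 0.3894; cost = 17.3%.
Convertible notes (debt portion): weight = 2917/4777 = 0.6106; after-tax cost = 8.64% × (1 − 40.4%) = 5.1494%.
WACC = 0.3894 × 17.3000% + 0.6106 × 5.1494% = 9.8805%.
Change in WACC = 9.8805% − 10.5821% = -0.7017 pp.

-0.70 pp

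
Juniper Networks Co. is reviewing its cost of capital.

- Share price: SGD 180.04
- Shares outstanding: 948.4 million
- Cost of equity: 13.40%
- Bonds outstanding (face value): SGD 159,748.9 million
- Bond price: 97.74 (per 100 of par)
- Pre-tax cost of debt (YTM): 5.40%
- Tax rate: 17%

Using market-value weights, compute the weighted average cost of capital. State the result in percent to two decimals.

9.14%

Market value of equity E = 180.04 × 948.4m = 170749.936m. Market value of debt D = 159748.9m × 97.74/100 = 156138.57486m.
Total capital V = 170749.936 + 156138.57486 = 326888.51086.
Equity: weight = 170749.936/326888.51086 = 0.5223; cost = 13.4%.
Bonds outstanding: weight = 156138.57486/326888.51086 = 0.4777; after-tax cost = 5.4% × (1 − 17%) = 4.4820%.
WACC = 0.5223 × 13.4000% + 0.4777 × 4.4820% = 9.1403%.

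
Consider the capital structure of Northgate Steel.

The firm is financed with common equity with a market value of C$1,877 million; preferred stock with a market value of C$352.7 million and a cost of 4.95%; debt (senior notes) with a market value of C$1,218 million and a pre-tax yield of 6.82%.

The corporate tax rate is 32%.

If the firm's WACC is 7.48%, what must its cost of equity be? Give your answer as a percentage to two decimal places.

Total capital V = 1877 + 352.7 + 1218 = 3447.7.
Equity weight = 1877/3447.7 = 0.5444.
Preferred weight = 352.7/3447.7 = 0.1023.
Senior notes weight = 1218/3447.7 = 0.3533.
Debt contribution = 0.3533 × 6.82% × (1 − 32%) = 1.6384%.
Preferred contribution = 0.1023 × 4.95% = 0.5064%.
Required equity contribution = 7.48% − 2.1448% = 5.3352%.
Re = 5.3352% / 0.5444 = 9.7999%.

9.80%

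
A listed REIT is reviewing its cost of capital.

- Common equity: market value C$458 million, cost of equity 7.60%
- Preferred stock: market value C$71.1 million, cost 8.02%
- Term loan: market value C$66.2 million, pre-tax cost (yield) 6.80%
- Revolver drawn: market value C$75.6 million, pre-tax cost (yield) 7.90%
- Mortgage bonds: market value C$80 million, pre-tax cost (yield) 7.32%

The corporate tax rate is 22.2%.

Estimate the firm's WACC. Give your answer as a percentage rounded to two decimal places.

7.09%

Total capital V = 458 + 71.1 + 66.2 + 75.6 + 80 = 750.9.
Equity: weight = 458/750.9 = 0.6099; cost = 7.6%.
Preferred: weight = 71.1/750.9 = 0.0947; cost = 8.02%.
Term loan: weight = 66.2/750.9 = 0.0882; after-tax cost = 6.8% × (1 − 22.2%) = 5.2904%.
Revolver drawn: weight = 75.6/750.9 = 0.1007; after-tax cost = 7.9% × (1 − 22.2%) = 6.1462%.
Mortgage bonds: weight = 80/750.9 = 0.1065; after-tax cost = 7.32% × (1 − 22.2%) = 5.6950%.
WACC = 0.6099 × 7.6000% + 0.0947 × 8.0200% + 0.0882 × 5.2904% + 0.1007 × 6.1462% + 0.1065 × 5.6950% = 7.0868%.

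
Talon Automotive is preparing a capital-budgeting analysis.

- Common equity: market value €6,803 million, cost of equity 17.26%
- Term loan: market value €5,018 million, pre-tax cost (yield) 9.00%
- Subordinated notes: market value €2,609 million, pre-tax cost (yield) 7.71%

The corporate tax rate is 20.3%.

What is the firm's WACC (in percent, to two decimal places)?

11.74%

Total capital V = 6803 + 5018 + 2609 = 14430.
Equity: weight = 6803/14430 = 0.4714; cost = 17.26%.
Term loan: weight = 5018/14430 = 0.3477; after-tax cost = 9% × (1 − 20.3%) = 7.1730%.
Subordinated notes: weight = 2609/14430 = 0.1808; after-tax cost = 7.71% × (1 − 20.3%) = 6.1449%.
WACC = 0.4714 × 17.2600% + 0.3477 × 7.1730% + 0.1808 × 6.1449% = 11.7426%.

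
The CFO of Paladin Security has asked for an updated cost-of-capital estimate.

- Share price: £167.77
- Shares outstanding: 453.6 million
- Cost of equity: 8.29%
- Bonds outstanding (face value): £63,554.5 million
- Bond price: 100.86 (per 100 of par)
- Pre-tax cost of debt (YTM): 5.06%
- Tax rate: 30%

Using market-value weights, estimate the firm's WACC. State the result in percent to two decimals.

6.12%

Market value of equity E = 167.77 × 453.6m = 76100.472m. Market value of debt D = 63554.5m × 100.86/100 = 64101.0687m.
Total capital V = 76100.472 + 64101.0687 = 140201.5407.
Equity: weight = 76100.472/140201.5407 = 0.5428; cost = 8.29%.
Bonds outstanding: weight = 64101.0687/140201.5407 = 0.4572; after-tax cost = 5.06% × (1 − 30%) = 3.5420%.
WACC = 0.5428 × 8.2900% + 0.4572 × 3.5420% = 6.1192%.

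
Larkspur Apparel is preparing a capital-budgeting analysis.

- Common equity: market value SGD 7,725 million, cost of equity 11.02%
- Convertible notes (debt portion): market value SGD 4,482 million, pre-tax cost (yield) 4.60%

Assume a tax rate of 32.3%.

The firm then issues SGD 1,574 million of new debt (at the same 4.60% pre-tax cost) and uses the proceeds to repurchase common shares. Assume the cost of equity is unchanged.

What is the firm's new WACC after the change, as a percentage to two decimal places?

After the change:
Total capital V = 6151 + 6056 = 12207.
Equity: weight = 6151/12207 = 0.5039; cost = 11.02%.
Convertible notes (debt portion): weight = 6056/12207 = 0.4961; after-tax cost = 4.6% × (1 − 32.3%) = 3.1142%.
WACC = 0.5039 × 11.0200% + 0.4961 × 3.1142% = 7.0979%.

7.10%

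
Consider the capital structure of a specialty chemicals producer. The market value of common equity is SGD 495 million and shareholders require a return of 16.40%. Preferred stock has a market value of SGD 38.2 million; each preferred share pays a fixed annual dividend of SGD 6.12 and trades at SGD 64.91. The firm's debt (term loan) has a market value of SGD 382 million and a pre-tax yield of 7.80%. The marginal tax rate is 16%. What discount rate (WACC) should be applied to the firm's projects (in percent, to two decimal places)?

12.00%

Cost of preferred: Rp = 6.12 / 64.91 = 9.4284%.
Total capital V = 495 + 38.2 + 382 = 915.2.
Equity: weight = 495/915.2 = 0.5409; cost = 16.4%.
Preferred: weight = 38.2/915.2 = 0.0417; cost = 9.4284%.
Term loan: weight = 382/915.2 = 0.4174; after-tax cost = 7.8% × (1 − 16%) = 6.5520%.
WACC = 0.5409 × 16.4000% + 0.0417 × 9.4284% + 0.4174 × 6.5520% = 11.9985%.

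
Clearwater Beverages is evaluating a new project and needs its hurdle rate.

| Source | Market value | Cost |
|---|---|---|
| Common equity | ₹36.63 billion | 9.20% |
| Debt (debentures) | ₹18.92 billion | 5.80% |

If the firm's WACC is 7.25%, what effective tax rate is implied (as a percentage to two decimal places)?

Total capital V = 36.63 + 18.92 = 55.55.
Equity weight = 36.63/55.55 = 0.6594.
Debentures weight = 18.92/55.55 = 0.3406.
Equity contribution = 0.6594 × 9.2% = 6.0665%.
Debt contribution must be 7.25% − 6.0665% = 1.1835%.
0.3406 × 5.8% × (1 − T) = 1.1835%  ⇒  (1 − T) = 0.5991.
T = 40.0912%.

40.09%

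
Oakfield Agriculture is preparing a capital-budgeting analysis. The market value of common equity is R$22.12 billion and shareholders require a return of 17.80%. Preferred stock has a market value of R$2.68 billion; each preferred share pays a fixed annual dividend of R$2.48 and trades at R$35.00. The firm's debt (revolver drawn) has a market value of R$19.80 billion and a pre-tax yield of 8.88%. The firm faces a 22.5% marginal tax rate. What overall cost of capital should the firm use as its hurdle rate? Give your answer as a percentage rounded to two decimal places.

12.31%

Cost of preferred: Rp = 2.48 / 35.0 = 7.0857%.
Total capital V = 22.12 + 2.68 + 19.8 = 44.6.
Equity: weight = 22.12/44.6 = 0.4960; cost = 17.8%.
Preferred: weight = 2.68/44.6 = 0.0601; cost = 7.0857%.
Revolver drawn: weight = 19.8/44.6 = 0.4439; after-tax cost = 8.88% × (1 − 22.5%) = 6.8820%.
WACC = 0.4960 × 17.8000% + 0.0601 × 7.0857% + 0.4439 × 6.8820% = 12.3092%.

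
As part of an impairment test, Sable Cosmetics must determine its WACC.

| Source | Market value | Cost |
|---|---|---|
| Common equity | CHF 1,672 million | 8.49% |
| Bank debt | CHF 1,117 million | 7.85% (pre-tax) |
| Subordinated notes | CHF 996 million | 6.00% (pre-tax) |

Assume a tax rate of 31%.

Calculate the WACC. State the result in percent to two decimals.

6.44%

Total capital V = 1672 + 1117 + 996 = 3785.
Equity: weight = 1672/3785 = 0.4417; cost = 8.49%.
Bank debt: weight = 1117/3785 = 0.2951; after-tax cost = 7.85% × (1 − 31%) = 5.4165%.
Subordinated notes: weight = 996/3785 = 0.2631; after-tax cost = 6% × (1 − 31%) = 4.1400%.
WACC = 0.4417 × 8.4900% + 0.2951 × 5.4165% + 0.2631 × 4.1400% = 6.4383%.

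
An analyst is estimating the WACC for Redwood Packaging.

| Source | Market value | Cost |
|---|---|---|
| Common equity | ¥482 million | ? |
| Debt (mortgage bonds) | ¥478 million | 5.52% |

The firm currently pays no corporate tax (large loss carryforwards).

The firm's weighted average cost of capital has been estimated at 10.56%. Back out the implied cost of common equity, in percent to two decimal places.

15.56%

Total capital V = 482 + 478 = 960.
Equity weight = 482/960 = 0.5021.
Mortgage bonds weight = 478/960 = 0.4979.
Debt contribution = 0.4979 × 5.52% × (1 − 0%) = 2.7485%.
Required equity contribution = 10.56% − 2.7485% = 7.8115%.
Re = 7.8115% / 0.5021 = 15.5582%.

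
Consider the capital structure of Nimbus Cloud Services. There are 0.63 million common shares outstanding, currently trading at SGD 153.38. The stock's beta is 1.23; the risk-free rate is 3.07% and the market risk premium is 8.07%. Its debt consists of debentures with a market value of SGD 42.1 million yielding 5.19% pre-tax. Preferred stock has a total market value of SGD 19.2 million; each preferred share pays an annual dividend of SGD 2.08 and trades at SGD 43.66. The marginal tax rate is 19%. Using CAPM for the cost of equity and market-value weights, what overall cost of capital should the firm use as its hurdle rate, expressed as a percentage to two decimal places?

9.65%

Cost of equity via CAPM: Re = 3.07% + 1.23 × 8.07% = 12.9961%.
Cost of preferred: Rp = 2.08 / 43.66 = 4.7641%.
Market value of equity E = 153.38 × 0.63m = 96.6294m.
Total capital V = 96.6294 + 19.2 + 42.1 = 157.9294.
Equity: weight = 96.6294/157.9294 = 0.6119; cost = 12.9961%.
Preferred: weight = 19.2/157.9294 = 0.1216; cost = 4.7641%.
Debentures: weight = 42.1/157.9294 = 0.2666; after-tax cost = 5.19% × (1 − 19%) = 4.2039%.
WACC = 0.6119 × 12.9961% + 0.1216 × 4.7641% + 0.2666 × 4.2039% = 9.6515%.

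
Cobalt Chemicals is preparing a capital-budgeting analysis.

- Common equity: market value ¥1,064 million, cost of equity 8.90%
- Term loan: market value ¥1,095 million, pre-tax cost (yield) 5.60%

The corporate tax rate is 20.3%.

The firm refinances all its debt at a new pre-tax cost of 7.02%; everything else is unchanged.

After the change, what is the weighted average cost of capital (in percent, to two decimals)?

7.22%

After the change:
Total capital V = 1064 + 1095 = 2159.
Equity: weight = 1064/2159 = 0.4928; cost = 8.9%.
Term loan: weight = 1095/2159 = 0.5072; after-tax cost = 7.02% × (1 − 20.3%) = 5.5949%.
WACC = 0.4928 × 8.9000% + 0.5072 × 5.5949% = 7.2237%.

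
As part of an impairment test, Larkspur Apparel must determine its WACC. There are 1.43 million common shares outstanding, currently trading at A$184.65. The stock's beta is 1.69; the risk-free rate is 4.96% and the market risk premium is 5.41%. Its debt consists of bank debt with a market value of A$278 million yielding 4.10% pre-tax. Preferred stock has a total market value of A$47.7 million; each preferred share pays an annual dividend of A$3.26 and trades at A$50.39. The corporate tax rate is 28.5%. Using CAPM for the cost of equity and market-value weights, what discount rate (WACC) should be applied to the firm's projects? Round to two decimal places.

Cost of equity via CAPM: Re = 4.96% + 1.69 × 5.41% = 14.1029%.
Cost of preferred: Rp = 3.26 / 50.39 = 6.4695%.
Market value of equity E = 184.65 × 1.43m = 264.0495m.
Total capital V = 264.0495 + 47.7 + 278 = 589.7495.
Equity: weight = 264.0495/589.7495 = 0.4477; cost = 14.1029%.
Preferred: weight = 47.7/589.7495 = 0.0809; cost = 6.4695%.
Bank debt: weight = 278/589.7495 = 0.4714; after-tax cost = 4.1% × (1 − 28.5%) = 2.9315%.
WACC = 0.4477 × 14.1029% + 0.0809 × 6.4695% + 0.4714 × 2.9315% = 8.2194%.

8.22%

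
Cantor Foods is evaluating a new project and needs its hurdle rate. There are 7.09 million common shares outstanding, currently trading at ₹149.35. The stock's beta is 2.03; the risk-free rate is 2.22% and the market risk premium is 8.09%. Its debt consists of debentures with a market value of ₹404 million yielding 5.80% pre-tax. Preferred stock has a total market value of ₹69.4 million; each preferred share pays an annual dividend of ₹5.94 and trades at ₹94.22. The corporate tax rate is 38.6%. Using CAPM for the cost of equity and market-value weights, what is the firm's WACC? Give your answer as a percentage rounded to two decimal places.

14.11%

Cost of equity via CAPM: Re = 2.22% + 2.03 × 8.09% = 18.6427%.
Cost of preferred: Rp = 5.94 / 94.22 = 6.3044%.
Market value of equity E = 149.35 × 7.09m = 1058.8915m.
Total capital V = 1058.8915 + 69.4 + 404 = 1532.2915.
Equity: weight = 1058.8915/1532.2915 = 0.6911; cost = 18.6427%.
Preferred: weight = 69.4/1532.2915 = 0.0453; cost = 6.3044%.
Debentures: weight = 404/1532.2915 = 0.2637; after-tax cost = 5.8% × (1 − 38.6%) = 3.5612%.
WACC = 0.6911 × 18.6427% + 0.0453 × 6.3044% + 0.2637 × 3.5612% = 14.1075%.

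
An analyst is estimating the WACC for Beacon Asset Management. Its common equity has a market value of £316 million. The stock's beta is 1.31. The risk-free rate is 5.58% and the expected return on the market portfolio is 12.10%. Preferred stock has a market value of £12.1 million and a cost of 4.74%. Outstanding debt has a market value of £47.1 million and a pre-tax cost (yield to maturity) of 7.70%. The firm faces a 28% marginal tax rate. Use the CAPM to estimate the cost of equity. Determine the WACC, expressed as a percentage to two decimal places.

Market risk premium = 12.1% − 5.58% = 6.52%.
Cost of equity via CAPM: Re = 5.58% + 1.31 × 6.52% = 14.1212%.
Total capital V = 316 + 12.1 + 47.1 = 375.2.
Equity: weight = 316/375.2 = 0.8422; cost = 14.1212%.
Preferred: weight = 12.1/375.2 = 0.0322; cost = 4.74%.
Debt: weight = 47.1/375.2 = 0.1255; after-tax cost = 7.7% × (1 − 28%) = 5.5440%.
WACC = 0.8422 × 14.1212% + 0.0322 × 4.7400% + 0.1255 × 5.5440% = 12.7419%.

12.74%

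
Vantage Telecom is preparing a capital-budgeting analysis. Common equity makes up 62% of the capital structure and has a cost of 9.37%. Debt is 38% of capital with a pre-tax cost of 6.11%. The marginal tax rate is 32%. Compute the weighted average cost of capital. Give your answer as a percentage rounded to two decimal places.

After-tax cost of debt = 6.11% × (1 − 32%) = 4.1548%.
WACC = 0.620 × 9.3700% + 0.380 × 4.1548% = 7.3882%.

7.39%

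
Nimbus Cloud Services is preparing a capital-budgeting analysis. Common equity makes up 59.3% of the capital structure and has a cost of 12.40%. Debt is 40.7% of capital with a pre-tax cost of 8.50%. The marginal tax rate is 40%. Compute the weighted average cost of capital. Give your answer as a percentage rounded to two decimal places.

After-tax cost of debt = 8.5% × (1 − 40%) = 5.1000%.
WACC = 0.593 × 12.4000% + 0.407 × 5.1000% = 9.4289%.

9.43%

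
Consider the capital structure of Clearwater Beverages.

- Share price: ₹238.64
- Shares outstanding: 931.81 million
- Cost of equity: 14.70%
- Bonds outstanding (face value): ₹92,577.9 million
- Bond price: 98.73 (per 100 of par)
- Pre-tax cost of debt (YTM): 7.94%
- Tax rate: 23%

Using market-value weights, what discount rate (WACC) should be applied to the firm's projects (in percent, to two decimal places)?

Market value of equity E = 238.64 × 931.81m = 222367.1384m. Market value of debt D = 92577.9m × 98.73/100 = 91402.16067m.
Total capital V = 222367.1384 + 91402.16067 = 313769.29907.
Equity: weight = 222367.1384/313769.29907 = 0.7087; cost = 14.7%.
Bonds outstanding: weight = 91402.16067/313769.29907 = 0.2913; after-tax cost = 7.94% × (1 − 23%) = 6.1138%.
WACC = 0.7087 × 14.7000% + 0.2913 × 6.1138% = 12.1988%.

12.20%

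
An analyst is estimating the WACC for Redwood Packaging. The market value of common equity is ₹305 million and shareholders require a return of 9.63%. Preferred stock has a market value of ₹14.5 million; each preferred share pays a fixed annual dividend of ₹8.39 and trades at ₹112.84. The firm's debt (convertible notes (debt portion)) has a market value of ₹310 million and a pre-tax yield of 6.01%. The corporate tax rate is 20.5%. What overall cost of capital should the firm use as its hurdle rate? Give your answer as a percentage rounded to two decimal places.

Cost of preferred: Rp = 8.39 / 112.84 = 7.4353%.
Total capital V = 305 + 14.5 + 310 = 629.5.
Equity: weight = 305/629.5 = 0.4845; cost = 9.63%.
Preferred: weight = 14.5/629.5 = 0.0230; cost = 7.4353%.
Convertible notes (debt portion): weight = 310/629.5 = 0.4925; after-tax cost = 6.01% × (1 − 20.5%) = 4.7779%.
WACC = 0.4845 × 9.6300% + 0.0230 × 7.4353% + 0.4925 × 4.7779% = 7.1900%.

7.19%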